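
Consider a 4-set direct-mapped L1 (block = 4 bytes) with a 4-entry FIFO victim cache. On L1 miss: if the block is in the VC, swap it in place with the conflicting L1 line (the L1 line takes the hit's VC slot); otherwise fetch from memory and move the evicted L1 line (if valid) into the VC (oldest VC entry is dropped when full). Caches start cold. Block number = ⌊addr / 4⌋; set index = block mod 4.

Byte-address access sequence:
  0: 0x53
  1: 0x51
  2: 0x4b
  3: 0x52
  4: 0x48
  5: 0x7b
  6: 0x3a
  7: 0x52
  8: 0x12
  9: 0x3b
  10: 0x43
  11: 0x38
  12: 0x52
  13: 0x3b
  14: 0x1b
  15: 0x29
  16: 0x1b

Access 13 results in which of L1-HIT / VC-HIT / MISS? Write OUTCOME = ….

#0 0x53→b20/s0 MISS; vc=[]
#1 0x51→b20/s0 L1-HIT; vc=[]
#2 0x4b→b18/s2 MISS; vc=[]
#3 0x52→b20/s0 L1-HIT; vc=[]
#4 0x48→b18/s2 L1-HIT; vc=[]
#5 0x7b→b30/s2 MISS; vc=[18]
#6 0x3a→b14/s2 MISS; vc=[18,30]
#7 0x52→b20/s0 L1-HIT; vc=[18,30]
#8 0x12→b4/s0 MISS; vc=[18,30,20]
#9 0x3b→b14/s2 L1-HIT; vc=[18,30,20]
#10 0x43→b16/s0 MISS; vc=[18,30,20,4]
#11 0x38→b14/s2 L1-HIT; vc=[18,30,20,4]
#12 0x52→b20/s0 VC-HIT; vc=[18,30,16,4]
#13 0x3b→b14/s2 L1-HIT; vc=[18,30,16,4]
#14 0x1b→b6/s2 MISS; vc=[30,16,4,14]
#15 0x29→b10/s2 MISS; vc=[16,4,14,6]
#16 0x1b→b6/s2 VC-HIT; vc=[16,4,14,10]

OUTCOME = L1-HIT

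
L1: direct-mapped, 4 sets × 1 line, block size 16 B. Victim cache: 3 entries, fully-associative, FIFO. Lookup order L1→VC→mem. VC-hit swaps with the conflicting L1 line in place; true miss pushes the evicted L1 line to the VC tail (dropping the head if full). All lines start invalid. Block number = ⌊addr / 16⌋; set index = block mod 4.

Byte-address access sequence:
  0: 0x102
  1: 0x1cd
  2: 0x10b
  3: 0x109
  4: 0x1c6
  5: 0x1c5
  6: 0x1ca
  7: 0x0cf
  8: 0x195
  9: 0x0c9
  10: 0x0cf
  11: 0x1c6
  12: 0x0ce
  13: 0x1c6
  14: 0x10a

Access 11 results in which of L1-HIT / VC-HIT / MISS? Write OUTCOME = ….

OUTCOME = VC-HIT

#0 0x102→b16/s0 MISS; vc=[]
#1 0x1cd→b28/s0 MISS; vc=[16]
#2 0x10b→b16/s0 VC-HIT; vc=[28]
#3 0x109→b16/s0 L1-HIT; vc=[28]
#4 0x1c6→b28/s0 VC-HIT; vc=[16]
#5 0x1c5→b28/s0 L1-HIT; vc=[16]
#6 0x1ca→b28/s0 L1-HIT; vc=[16]
#7 0xcf→b12/s0 MISS; vc=[16,28]
#8 0x195→b25/s1 MISS; vc=[16,28]
#9 0xc9→b12/s0 L1-HIT; vc=[16,28]
#10 0xcf→b12/s0 L1-HIT; vc=[16,28]
#11 0x1c6→b28/s0 VC-HIT; vc=[16,12]
#12 0xce→b12/s0 VC-HIT; vc=[16,28]
#13 0x1c6→b28/s0 VC-HIT; vc=[16,12]
#14 0x10a→b16/s0 VC-HIT; vc=[28,12]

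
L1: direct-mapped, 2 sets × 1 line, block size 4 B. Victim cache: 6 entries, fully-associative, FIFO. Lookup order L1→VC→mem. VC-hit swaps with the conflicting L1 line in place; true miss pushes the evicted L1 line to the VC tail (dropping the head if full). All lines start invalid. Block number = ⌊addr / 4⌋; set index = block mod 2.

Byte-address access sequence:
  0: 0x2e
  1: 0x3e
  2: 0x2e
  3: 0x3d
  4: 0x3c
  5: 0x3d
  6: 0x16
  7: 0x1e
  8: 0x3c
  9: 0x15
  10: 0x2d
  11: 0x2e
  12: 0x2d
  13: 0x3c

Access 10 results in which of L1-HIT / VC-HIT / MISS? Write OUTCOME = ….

0: 0x2e (blk 11, set 1) → MISS  vc=[]
1: 0x3e (blk 15, set 1) → MISS  vc=[11]
2: 0x2e (blk 11, set 1) → VC-HIT  vc=[15]
3: 0x3d (blk 15, set 1) → VC-HIT  vc=[11]
4: 0x3c (blk 15, set 1) → L1-HIT  vc=[11]
5: 0x3d (blk 15, set 1) → L1-HIT  vc=[11]
6: 0x16 (blk 5, set 1) → MISS  vc=[11, 15]
7: 0x1e (blk 7, set 1) → MISS  vc=[11, 15, 5]
8: 0x3c (blk 15, set 1) → VC-HIT  vc=[11, 7, 5]
9: 0x15 (blk 5, set 1) → VC-HIT  vc=[11, 7, 15]
10: 0x2d (blk 11, set 1) → VC-HIT  vc=[5, 7, 15]
11: 0x2e (blk 11, set 1) → L1-HIT  vc=[5, 7, 15]
12: 0x2d (blk 11, set 1) → L1-HIT  vc=[5, 7, 15]
13: 0x3c (blk 15, set 1) → VC-HIT  vc=[5, 7, 11]

OUTCOME = VC-HIT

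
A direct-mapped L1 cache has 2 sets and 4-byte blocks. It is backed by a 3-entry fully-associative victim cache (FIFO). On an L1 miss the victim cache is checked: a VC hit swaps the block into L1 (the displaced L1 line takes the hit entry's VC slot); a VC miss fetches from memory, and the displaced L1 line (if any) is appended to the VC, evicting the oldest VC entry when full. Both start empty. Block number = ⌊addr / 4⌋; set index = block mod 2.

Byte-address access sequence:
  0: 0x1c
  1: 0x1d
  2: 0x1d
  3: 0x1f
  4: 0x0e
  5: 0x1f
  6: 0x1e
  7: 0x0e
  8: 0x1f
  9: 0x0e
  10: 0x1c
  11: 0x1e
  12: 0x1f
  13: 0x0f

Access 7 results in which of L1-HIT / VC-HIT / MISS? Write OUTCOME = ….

#0 0x1c→b7/s1 MISS; vc=[]
#1 0x1d→b7/s1 L1-HIT; vc=[]
#2 0x1d→b7/s1 L1-HIT; vc=[]
#3 0x1f→b7/s1 L1-HIT; vc=[]
#4 0xe→b3/s1 MISS; vc=[7]
#5 0x1f→b7/s1 VC-HIT; vc=[3]
#6 0x1e→b7/s1 L1-HIT; vc=[3]
#7 0xe→b3/s1 VC-HIT; vc=[7]
#8 0x1f→b7/s1 VC-HIT; vc=[3]
#9 0xe→b3/s1 VC-HIT; vc=[7]
#10 0x1c→b7/s1 VC-HIT; vc=[3]
#11 0x1e→b7/s1 L1-HIT; vc=[3]
#12 0x1f→b7/s1 L1-HIT; vc=[3]
#13 0xf→b3/s1 VC-HIT; vc=[7]

OUTCOME = VC-HIT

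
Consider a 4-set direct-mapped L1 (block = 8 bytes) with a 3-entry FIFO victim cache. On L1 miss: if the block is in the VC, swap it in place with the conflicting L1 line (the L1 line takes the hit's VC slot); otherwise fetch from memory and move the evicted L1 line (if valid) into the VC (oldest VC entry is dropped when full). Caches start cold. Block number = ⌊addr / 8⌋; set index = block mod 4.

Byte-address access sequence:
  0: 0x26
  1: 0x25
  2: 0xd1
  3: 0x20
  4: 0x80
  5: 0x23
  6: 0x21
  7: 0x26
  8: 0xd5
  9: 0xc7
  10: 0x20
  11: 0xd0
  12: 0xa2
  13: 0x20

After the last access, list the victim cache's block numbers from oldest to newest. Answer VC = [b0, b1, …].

VC = [16, 24, 20]

0: 0x26 (blk 4, set 0) → MISS  vc=[]
1: 0x25 (blk 4, set 0) → L1-HIT  vc=[]
2: 0xd1 (blk 26, set 2) → MISS  vc=[]
3: 0x20 (blk 4, set 0) → L1-HIT  vc=[]
4: 0x80 (blk 16, set 0) → MISS  vc=[4]
5: 0x23 (blk 4, set 0) → VC-HIT  vc=[16]
6: 0x21 (blk 4, set 0) → L1-HIT  vc=[16]
7: 0x26 (blk 4, set 0) → L1-HIT  vc=[16]
8: 0xd5 (blk 26, set 2) → L1-HIT  vc=[16]
9: 0xc7 (blk 24, set 0) → MISS  vc=[16, 4]
10: 0x20 (blk 4, set 0) → VC-HIT  vc=[16, 24]
11: 0xd0 (blk 26, set 2) → L1-HIT  vc=[16, 24]
12: 0xa2 (blk 20, set 0) → MISS  vc=[16, 24, 4]
13: 0x20 (blk 4, set 0) → VC-HIT  vc=[16, 24, 20]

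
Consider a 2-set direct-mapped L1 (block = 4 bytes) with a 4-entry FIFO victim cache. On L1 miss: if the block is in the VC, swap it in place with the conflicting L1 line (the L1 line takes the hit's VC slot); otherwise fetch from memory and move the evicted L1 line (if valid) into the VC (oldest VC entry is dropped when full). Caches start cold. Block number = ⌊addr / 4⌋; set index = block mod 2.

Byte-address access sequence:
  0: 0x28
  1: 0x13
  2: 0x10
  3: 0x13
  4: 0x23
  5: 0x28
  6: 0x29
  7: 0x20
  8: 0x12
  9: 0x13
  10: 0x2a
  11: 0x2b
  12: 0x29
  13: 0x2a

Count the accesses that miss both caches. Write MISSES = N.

0: 0x28 (blk 10, set 0) → MISS  vc=[]
1: 0x13 (blk 4, set 0) → MISS  vc=[10]
2: 0x10 (blk 4, set 0) → L1-HIT  vc=[10]
3: 0x13 (blk 4, set 0) → L1-HIT  vc=[10]
4: 0x23 (blk 8, set 0) → MISS  vc=[10, 4]
5: 0x28 (blk 10, set 0) → VC-HIT  vc=[8, 4]
6: 0x29 (blk 10, set 0) → L1-HIT  vc=[8, 4]
7: 0x20 (blk 8, set 0) → VC-HIT  vc=[10, 4]
8: 0x12 (blk 4, set 0) → VC-HIT  vc=[10, 8]
9: 0x13 (blk 4, set 0) → L1-HIT  vc=[10, 8]
10: 0x2a (blk 10, set 0) → VC-HIT  vc=[4, 8]
11: 0x2b (blk 10, set 0) → L1-HIT  vc=[4, 8]
12: 0x29 (blk 10, set 0) → L1-HIT  vc=[4, 8]
13: 0x2a (blk 10, set 0) → L1-HIT  vc=[4, 8]

MISSES = 3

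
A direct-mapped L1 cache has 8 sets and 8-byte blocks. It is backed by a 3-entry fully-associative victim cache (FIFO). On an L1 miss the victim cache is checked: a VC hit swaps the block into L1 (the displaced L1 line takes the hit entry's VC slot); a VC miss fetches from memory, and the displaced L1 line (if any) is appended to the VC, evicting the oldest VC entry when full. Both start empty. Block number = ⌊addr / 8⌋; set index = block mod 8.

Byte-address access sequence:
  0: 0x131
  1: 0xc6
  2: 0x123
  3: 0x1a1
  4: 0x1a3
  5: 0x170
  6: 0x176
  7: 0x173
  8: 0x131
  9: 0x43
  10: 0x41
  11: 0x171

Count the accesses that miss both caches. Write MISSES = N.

MISSES = 6

0: 0x131 (blk 38, set 6) → MISS  vc=[]
1: 0xc6 (blk 24, set 0) → MISS  vc=[]
2: 0x123 (blk 36, set 4) → MISS  vc=[]
3: 0x1a1 (blk 52, set 4) → MISS  vc=[36]
4: 0x1a3 (blk 52, set 4) → L1-HIT  vc=[36]
5: 0x170 (blk 46, set 6) → MISS  vc=[36, 38]
6: 0x176 (blk 46, set 6) → L1-HIT  vc=[36, 38]
7: 0x173 (blk 46, set 6) → L1-HIT  vc=[36, 38]
8: 0x131 (blk 38, set 6) → VC-HIT  vc=[36, 46]
9: 0x43 (blk 8, set 0) → MISS  vc=[36, 46, 24]
10: 0x41 (blk 8, set 0) → L1-HIT  vc=[36, 46, 24]
11: 0x171 (blk 46, set 6) → VC-HIT  vc=[36, 38, 24]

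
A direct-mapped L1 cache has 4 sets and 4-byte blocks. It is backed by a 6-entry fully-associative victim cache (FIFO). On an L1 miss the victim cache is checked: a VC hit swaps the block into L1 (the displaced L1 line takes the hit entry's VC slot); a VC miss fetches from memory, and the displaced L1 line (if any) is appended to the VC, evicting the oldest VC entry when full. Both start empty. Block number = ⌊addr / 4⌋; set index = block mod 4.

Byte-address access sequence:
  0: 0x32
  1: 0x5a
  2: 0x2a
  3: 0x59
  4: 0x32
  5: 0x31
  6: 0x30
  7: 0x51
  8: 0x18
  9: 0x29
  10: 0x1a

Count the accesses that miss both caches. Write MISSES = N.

MISSES = 5

0: 0x32 (blk 12, set 0) → MISS  vc=[]
1: 0x5a (blk 22, set 2) → MISS  vc=[]
2: 0x2a (blk 10, set 2) → MISS  vc=[22]
3: 0x59 (blk 22, set 2) → VC-HIT  vc=[10]
4: 0x32 (blk 12, set 0) → L1-HIT  vc=[10]
5: 0x31 (blk 12, set 0) → L1-HIT  vc=[10]
6: 0x30 (blk 12, set 0) → L1-HIT  vc=[10]
7: 0x51 (blk 20, set 0) → MISS  vc=[10, 12]
8: 0x18 (blk 6, set 2) → MISS  vc=[10, 12, 22]
9: 0x29 (blk 10, set 2) → VC-HIT  vc=[6, 12, 22]
10: 0x1a (blk 6, set 2) → VC-HIT  vc=[10, 12, 22]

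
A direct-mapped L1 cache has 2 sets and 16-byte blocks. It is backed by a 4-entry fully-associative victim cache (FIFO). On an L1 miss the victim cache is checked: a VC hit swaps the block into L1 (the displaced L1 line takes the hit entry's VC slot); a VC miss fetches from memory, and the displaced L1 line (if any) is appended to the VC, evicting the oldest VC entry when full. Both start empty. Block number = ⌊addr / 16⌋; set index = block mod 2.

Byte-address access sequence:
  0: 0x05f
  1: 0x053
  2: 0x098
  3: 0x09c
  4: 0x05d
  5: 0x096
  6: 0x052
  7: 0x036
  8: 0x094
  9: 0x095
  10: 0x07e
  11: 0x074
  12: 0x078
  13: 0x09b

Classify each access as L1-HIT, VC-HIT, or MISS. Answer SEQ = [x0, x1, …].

0: 0x5f (blk 5, set 1) → MISS  vc=[]
1: 0x53 (blk 5, set 1) → L1-HIT  vc=[]
2: 0x98 (blk 9, set 1) → MISS  vc=[5]
3: 0x9c (blk 9, set 1) → L1-HIT  vc=[5]
4: 0x5d (blk 5, set 1) → VC-HIT  vc=[9]
5: 0x96 (blk 9, set 1) → VC-HIT  vc=[5]
6: 0x52 (blk 5, set 1) → VC-HIT  vc=[9]
7: 0x36 (blk 3, set 1) → MISS  vc=[9, 5]
8: 0x94 (blk 9, set 1) → VC-HIT  vc=[3, 5]
9: 0x95 (blk 9, set 1) → L1-HIT  vc=[3, 5]
10: 0x7e (blk 7, set 1) → MISS  vc=[3, 5, 9]
11: 0x74 (blk 7, set 1) → L1-HIT  vc=[3, 5, 9]
12: 0x78 (blk 7, set 1) → L1-HIT  vc=[3, 5, 9]
13: 0x9b (blk 9, set 1) → VC-HIT  vc=[3, 5, 7]

SEQ = [MISS, L1-HIT, MISS, L1-HIT, VC-HIT, VC-HIT, VC-HIT, MISS, VC-HIT, L1-HIT, MISS, L1-HIT, L1-HIT, VC-HIT]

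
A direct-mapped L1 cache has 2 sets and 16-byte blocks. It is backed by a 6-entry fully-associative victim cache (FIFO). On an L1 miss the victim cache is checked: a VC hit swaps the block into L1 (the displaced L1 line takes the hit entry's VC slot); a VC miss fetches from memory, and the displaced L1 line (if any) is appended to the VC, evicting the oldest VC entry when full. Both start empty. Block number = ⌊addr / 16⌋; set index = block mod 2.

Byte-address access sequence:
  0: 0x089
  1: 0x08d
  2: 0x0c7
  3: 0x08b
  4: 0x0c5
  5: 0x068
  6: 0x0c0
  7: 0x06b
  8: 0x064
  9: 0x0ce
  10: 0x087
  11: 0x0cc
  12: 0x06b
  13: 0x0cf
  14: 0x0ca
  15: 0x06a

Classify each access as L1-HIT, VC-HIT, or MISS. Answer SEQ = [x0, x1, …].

#0 0x89→b8/s0 MISS; vc=[]
#1 0x8d→b8/s0 L1-HIT; vc=[]
#2 0xc7→b12/s0 MISS; vc=[8]
#3 0x8b→b8/s0 VC-HIT; vc=[12]
#4 0xc5→b12/s0 VC-HIT; vc=[8]
#5 0x68→b6/s0 MISS; vc=[8,12]
#6 0xc0→b12/s0 VC-HIT; vc=[8,6]
#7 0x6b→b6/s0 VC-HIT; vc=[8,12]
#8 0x64→b6/s0 L1-HIT; vc=[8,12]
#9 0xce→b12/s0 VC-HIT; vc=[8,6]
#10 0x87→b8/s0 VC-HIT; vc=[12,6]
#11 0xcc→b12/s0 VC-HIT; vc=[8,6]
#12 0x6b→b6/s0 VC-HIT; vc=[8,12]
#13 0xcf→b12/s0 VC-HIT; vc=[8,6]
#14 0xca→b12/s0 L1-HIT; vc=[8,6]
#15 0x6a→b6/s0 VC-HIT; vc=[8,12]

SEQ = [MISS, L1-HIT, MISS, VC-HIT, VC-HIT, MISS, VC-HIT, VC-HIT, L1-HIT, VC-HIT, VC-HIT, VC-HIT, VC-HIT, VC-HIT, L1-HIT, VC-HIT]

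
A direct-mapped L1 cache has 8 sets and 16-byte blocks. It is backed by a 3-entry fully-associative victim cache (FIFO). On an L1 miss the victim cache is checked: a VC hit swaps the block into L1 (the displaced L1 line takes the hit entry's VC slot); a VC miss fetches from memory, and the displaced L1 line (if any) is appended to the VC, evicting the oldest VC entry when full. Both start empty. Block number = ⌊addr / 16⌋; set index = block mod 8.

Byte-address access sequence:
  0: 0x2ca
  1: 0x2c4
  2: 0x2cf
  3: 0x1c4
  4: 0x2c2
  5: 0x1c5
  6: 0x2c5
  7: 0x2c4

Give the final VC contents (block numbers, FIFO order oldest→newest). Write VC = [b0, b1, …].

#0 0x2ca→b44/s4 MISS; vc=[]
#1 0x2c4→b44/s4 L1-HIT; vc=[]
#2 0x2cf→b44/s4 L1-HIT; vc=[]
#3 0x1c4→b28/s4 MISS; vc=[44]
#4 0x2c2→b44/s4 VC-HIT; vc=[28]
#5 0x1c5→b28/s4 VC-HIT; vc=[44]
#6 0x2c5→b44/s4 VC-HIT; vc=[28]
#7 0x2c4→b44/s4 L1-HIT; vc=[28]

VC = [28]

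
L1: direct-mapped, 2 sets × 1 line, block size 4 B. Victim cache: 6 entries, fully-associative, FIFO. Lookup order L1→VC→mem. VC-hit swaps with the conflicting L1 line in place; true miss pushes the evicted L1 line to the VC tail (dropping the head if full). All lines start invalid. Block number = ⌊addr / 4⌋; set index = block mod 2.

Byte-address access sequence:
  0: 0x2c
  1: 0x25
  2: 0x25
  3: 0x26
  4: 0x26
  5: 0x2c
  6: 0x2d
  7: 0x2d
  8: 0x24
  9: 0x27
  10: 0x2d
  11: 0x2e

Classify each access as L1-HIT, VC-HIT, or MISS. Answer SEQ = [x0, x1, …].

SEQ = [MISS, MISS, L1-HIT, L1-HIT, L1-HIT, VC-HIT, L1-HIT, L1-HIT, VC-HIT, L1-HIT, VC-HIT, L1-HIT]

0: 0x2c (blk 11, set 1) → MISS  vc=[]
1: 0x25 (blk 9, set 1) → MISS  vc=[11]
2: 0x25 (blk 9, set 1) → L1-HIT  vc=[11]
3: 0x26 (blk 9, set 1) → L1-HIT  vc=[11]
4: 0x26 (blk 9, set 1) → L1-HIT  vc=[11]
5: 0x2c (blk 11, set 1) → VC-HIT  vc=[9]
6: 0x2d (blk 11, set 1) → L1-HIT  vc=[9]
7: 0x2d (blk 11, set 1) → L1-HIT  vc=[9]
8: 0x24 (blk 9, set 1) → VC-HIT  vc=[11]
9: 0x27 (blk 9, set 1) → L1-HIT  vc=[11]
10: 0x2d (blk 11, set 1) → VC-HIT  vc=[9]
11: 0x2e (blk 11, set 1) → L1-HIT  vc=[9]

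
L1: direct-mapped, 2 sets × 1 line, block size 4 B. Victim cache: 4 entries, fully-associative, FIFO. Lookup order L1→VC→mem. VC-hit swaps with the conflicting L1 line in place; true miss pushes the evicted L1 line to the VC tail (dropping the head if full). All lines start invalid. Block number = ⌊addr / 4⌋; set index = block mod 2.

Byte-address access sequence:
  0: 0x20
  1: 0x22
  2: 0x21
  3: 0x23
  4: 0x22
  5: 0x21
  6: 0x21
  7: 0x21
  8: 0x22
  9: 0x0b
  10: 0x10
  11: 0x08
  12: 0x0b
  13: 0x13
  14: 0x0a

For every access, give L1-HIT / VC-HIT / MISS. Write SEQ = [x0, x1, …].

SEQ = [MISS, L1-HIT, L1-HIT, L1-HIT, L1-HIT, L1-HIT, L1-HIT, L1-HIT, L1-HIT, MISS, MISS, VC-HIT, L1-HIT, VC-HIT, VC-HIT]

  [0] addr=0x20 blk=8 s=0: MISS | VC []
  [1] addr=0x22 blk=8 s=0: L1-HIT | VC []
  [2] addr=0x21 blk=8 s=0: L1-HIT | VC []
  [3] addr=0x23 blk=8 s=0: L1-HIT | VC []
  [4] addr=0x22 blk=8 s=0: L1-HIT | VC []
  [5] addr=0x21 blk=8 s=0: L1-HIT | VC []
  [6] addr=0x21 blk=8 s=0: L1-HIT | VC []
  [7] addr=0x21 blk=8 s=0: L1-HIT | VC []
  [8] addr=0x22 blk=8 s=0: L1-HIT | VC []
  [9] addr=0xb blk=2 s=0: MISS | VC [8]
  [10] addr=0x10 blk=4 s=0: MISS | VC [8, 2]
  [11] addr=0x8 blk=2 s=0: VC-HIT | VC [8, 4]
  [12] addr=0xb blk=2 s=0: L1-HIT | VC [8, 4]
  [13] addr=0x13 blk=4 s=0: VC-HIT | VC [8, 2]
  [14] addr=0xa blk=2 s=0: VC-HIT | VC [8, 4]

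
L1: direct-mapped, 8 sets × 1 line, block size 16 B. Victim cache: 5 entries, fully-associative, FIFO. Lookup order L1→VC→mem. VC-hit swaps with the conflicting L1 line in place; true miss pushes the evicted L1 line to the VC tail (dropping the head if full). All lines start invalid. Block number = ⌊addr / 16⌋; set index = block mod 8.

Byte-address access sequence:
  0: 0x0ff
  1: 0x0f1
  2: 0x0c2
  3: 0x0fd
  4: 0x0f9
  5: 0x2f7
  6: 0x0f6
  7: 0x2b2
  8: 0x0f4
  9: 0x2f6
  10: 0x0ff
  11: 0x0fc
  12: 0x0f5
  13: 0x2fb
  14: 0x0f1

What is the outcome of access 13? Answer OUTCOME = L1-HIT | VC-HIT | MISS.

#0 0xff→b15/s7 MISS; vc=[]
#1 0xf1→b15/s7 L1-HIT; vc=[]
#2 0xc2→b12/s4 MISS; vc=[]
#3 0xfd→b15/s7 L1-HIT; vc=[]
#4 0xf9→b15/s7 L1-HIT; vc=[]
#5 0x2f7→b47/s7 MISS; vc=[15]
#6 0xf6→b15/s7 VC-HIT; vc=[47]
#7 0x2b2→b43/s3 MISS; vc=[47]
#8 0xf4→b15/s7 L1-HIT; vc=[47]
#9 0x2f6→b47/s7 VC-HIT; vc=[15]
#10 0xff→b15/s7 VC-HIT; vc=[47]
#11 0xfc→b15/s7 L1-HIT; vc=[47]
#12 0xf5→b15/s7 L1-HIT; vc=[47]
#13 0x2fb→b47/s7 VC-HIT; vc=[15]
#14 0xf1→b15/s7 VC-HIT; vc=[47]

OUTCOME = VC-HIT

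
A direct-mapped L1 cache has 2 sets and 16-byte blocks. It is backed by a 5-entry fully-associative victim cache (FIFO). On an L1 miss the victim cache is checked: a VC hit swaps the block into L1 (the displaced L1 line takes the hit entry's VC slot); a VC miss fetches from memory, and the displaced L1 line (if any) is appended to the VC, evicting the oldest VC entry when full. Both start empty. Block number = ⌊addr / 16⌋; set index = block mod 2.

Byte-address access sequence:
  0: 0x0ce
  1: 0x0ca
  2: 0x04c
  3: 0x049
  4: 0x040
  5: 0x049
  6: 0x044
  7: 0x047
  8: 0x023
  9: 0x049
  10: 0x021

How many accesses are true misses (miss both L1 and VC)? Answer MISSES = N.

  [0] addr=0xce blk=12 s=0: MISS | VC []
  [1] addr=0xca blk=12 s=0: L1-HIT | VC []
  [2] addr=0x4c blk=4 s=0: MISS | VC [12]
  [3] addr=0x49 blk=4 s=0: L1-HIT | VC [12]
  [4] addr=0x40 blk=4 s=0: L1-HIT | VC [12]
  [5] addr=0x49 blk=4 s=0: L1-HIT | VC [12]
  [6] addr=0x44 blk=4 s=0: L1-HIT | VC [12]
  [7] addr=0x47 blk=4 s=0: L1-HIT | VC [12]
  [8] addr=0x23 blk=2 s=0: MISS | VC [12, 4]
  [9] addr=0x49 blk=4 s=0: VC-HIT | VC [12, 2]
  [10] addr=0x21 blk=2 s=0: VC-HIT | VC [12, 4]

MISSES = 3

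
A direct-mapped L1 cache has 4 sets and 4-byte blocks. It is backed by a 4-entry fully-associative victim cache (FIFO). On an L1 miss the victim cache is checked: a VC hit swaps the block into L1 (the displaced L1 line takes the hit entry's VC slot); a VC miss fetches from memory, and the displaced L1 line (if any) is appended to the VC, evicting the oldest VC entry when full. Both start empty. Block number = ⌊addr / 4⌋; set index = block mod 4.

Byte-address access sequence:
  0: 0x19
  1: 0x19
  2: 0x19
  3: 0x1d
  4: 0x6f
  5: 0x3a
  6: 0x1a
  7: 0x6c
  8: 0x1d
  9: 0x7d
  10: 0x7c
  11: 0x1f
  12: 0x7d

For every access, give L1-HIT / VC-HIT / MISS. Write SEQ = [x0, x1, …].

  [0] addr=0x19 blk=6 s=2: MISS | VC []
  [1] addr=0x19 blk=6 s=2: L1-HIT | VC []
  [2] addr=0x19 blk=6 s=2: L1-HIT | VC []
  [3] addr=0x1d blk=7 s=3: MISS | VC []
  [4] addr=0x6f blk=27 s=3: MISS | VC [7]
  [5] addr=0x3a blk=14 s=2: MISS | VC [7, 6]
  [6] addr=0x1a blk=6 s=2: VC-HIT | VC [7, 14]
  [7] addr=0x6c blk=27 s=3: L1-HIT | VC [7, 14]
  [8] addr=0x1d blk=7 s=3: VC-HIT | VC [27, 14]
  [9] addr=0x7d blk=31 s=3: MISS | VC [27, 14, 7]
  [10] addr=0x7c blk=31 s=3: L1-HIT | VC [27, 14, 7]
  [11] addr=0x1f blk=7 s=3: VC-HIT | VC [27, 14, 31]
  [12] addr=0x7d blk=31 s=3: VC-HIT | VC [27, 14, 7]

SEQ = [MISS, L1-HIT, L1-HIT, MISS, MISS, MISS, VC-HIT, L1-HIT, VC-HIT, MISS, L1-HIT, VC-HIT, VC-HIT]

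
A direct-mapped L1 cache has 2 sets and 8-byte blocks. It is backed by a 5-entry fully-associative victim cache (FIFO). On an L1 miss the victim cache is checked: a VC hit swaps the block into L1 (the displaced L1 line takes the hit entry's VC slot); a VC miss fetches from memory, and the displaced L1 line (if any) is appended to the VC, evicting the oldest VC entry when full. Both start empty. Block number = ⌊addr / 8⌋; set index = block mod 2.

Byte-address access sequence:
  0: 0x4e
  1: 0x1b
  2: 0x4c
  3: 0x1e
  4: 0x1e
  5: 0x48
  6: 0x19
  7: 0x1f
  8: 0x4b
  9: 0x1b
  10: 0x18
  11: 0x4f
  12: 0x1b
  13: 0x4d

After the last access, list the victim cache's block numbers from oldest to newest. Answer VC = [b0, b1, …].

#0 0x4e→b9/s1 MISS; vc=[]
#1 0x1b→b3/s1 MISS; vc=[9]
#2 0x4c→b9/s1 VC-HIT; vc=[3]
#3 0x1e→b3/s1 VC-HIT; vc=[9]
#4 0x1e→b3/s1 L1-HIT; vc=[9]
#5 0x48→b9/s1 VC-HIT; vc=[3]
#6 0x19→b3/s1 VC-HIT; vc=[9]
#7 0x1f→b3/s1 L1-HIT; vc=[9]
#8 0x4b→b9/s1 VC-HIT; vc=[3]
#9 0x1b→b3/s1 VC-HIT; vc=[9]
#10 0x18→b3/s1 L1-HIT; vc=[9]
#11 0x4f→b9/s1 VC-HIT; vc=[3]
#12 0x1b→b3/s1 VC-HIT; vc=[9]
#13 0x4d→b9/s1 VC-HIT; vc=[3]

VC = [3]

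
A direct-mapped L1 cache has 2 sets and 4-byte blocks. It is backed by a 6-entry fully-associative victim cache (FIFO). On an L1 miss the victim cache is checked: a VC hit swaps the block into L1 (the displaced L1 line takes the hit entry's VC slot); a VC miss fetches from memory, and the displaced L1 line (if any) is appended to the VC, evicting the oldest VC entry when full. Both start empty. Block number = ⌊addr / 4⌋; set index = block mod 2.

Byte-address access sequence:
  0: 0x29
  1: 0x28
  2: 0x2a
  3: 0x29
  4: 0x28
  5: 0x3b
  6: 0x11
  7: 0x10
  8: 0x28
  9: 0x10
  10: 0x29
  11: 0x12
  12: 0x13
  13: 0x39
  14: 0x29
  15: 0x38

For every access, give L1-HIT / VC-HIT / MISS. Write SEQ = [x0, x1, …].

SEQ = [MISS, L1-HIT, L1-HIT, L1-HIT, L1-HIT, MISS, MISS, L1-HIT, VC-HIT, VC-HIT, VC-HIT, VC-HIT, L1-HIT, VC-HIT, VC-HIT, VC-HIT]

0: 0x29 (blk 10, set 0) → MISS  vc=[]
1: 0x28 (blk 10, set 0) → L1-HIT  vc=[]
2: 0x2a (blk 10, set 0) → L1-HIT  vc=[]
3: 0x29 (blk 10, set 0) → L1-HIT  vc=[]
4: 0x28 (blk 10, set 0) → L1-HIT  vc=[]
5: 0x3b (blk 14, set 0) → MISS  vc=[10]
6: 0x11 (blk 4, set 0) → MISS  vc=[10, 14]
7: 0x10 (blk 4, set 0) → L1-HIT  vc=[10, 14]
8: 0x28 (blk 10, set 0) → VC-HIT  vc=[4, 14]
9: 0x10 (blk 4, set 0) → VC-HIT  vc=[10, 14]
10: 0x29 (blk 10, set 0) → VC-HIT  vc=[4, 14]
11: 0x12 (blk 4, set 0) → VC-HIT  vc=[10, 14]
12: 0x13 (blk 4, set 0) → L1-HIT  vc=[10, 14]
13: 0x39 (blk 14, set 0) → VC-HIT  vc=[10, 4]
14: 0x29 (blk 10, set 0) → VC-HIT  vc=[14, 4]
15: 0x38 (blk 14, set 0) → VC-HIT  vc=[10, 4]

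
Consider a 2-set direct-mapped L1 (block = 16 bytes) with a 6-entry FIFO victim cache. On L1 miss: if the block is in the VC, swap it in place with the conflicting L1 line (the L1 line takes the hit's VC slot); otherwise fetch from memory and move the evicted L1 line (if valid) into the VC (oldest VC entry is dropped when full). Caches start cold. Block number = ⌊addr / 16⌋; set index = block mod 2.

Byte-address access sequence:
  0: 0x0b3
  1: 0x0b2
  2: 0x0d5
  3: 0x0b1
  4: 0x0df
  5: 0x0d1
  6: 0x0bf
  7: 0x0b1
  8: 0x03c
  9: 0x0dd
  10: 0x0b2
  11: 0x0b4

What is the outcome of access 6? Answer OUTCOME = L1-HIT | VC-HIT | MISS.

OUTCOME = VC-HIT

  [0] addr=0xb3 blk=11 s=1: MISS | VC []
  [1] addr=0xb2 blk=11 s=1: L1-HIT | VC []
  [2] addr=0xd5 blk=13 s=1: MISS | VC [11]
  [3] addr=0xb1 blk=11 s=1: VC-HIT | VC [13]
  [4] addr=0xdf blk=13 s=1: VC-HIT | VC [11]
  [5] addr=0xd1 blk=13 s=1: L1-HIT | VC [11]
  [6] addr=0xbf blk=11 s=1: VC-HIT | VC [13]
  [7] addr=0xb1 blk=11 s=1: L1-HIT | VC [13]
  [8] addr=0x3c blk=3 s=1: MISS | VC [13, 11]
  [9] addr=0xdd blk=13 s=1: VC-HIT | VC [3, 11]
  [10] addr=0xb2 blk=11 s=1: VC-HIT | VC [3, 13]
  [11] addr=0xb4 blk=11 s=1: L1-HIT | VC [3, 13]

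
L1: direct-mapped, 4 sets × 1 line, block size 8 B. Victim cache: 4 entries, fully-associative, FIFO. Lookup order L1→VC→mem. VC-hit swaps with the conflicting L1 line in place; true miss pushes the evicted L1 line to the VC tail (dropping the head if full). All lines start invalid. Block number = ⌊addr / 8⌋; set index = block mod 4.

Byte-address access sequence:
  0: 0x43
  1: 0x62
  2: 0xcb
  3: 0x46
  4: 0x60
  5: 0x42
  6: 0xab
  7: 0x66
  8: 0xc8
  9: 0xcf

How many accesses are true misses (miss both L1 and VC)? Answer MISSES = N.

MISSES = 4

0: 0x43 (blk 8, set 0) → MISS  vc=[]
1: 0x62 (blk 12, set 0) → MISS  vc=[8]
2: 0xcb (blk 25, set 1) → MISS  vc=[8]
3: 0x46 (blk 8, set 0) → VC-HIT  vc=[12]
4: 0x60 (blk 12, set 0) → VC-HIT  vc=[8]
5: 0x42 (blk 8, set 0) → VC-HIT  vc=[12]
6: 0xab (blk 21, set 1) → MISS  vc=[12, 25]
7: 0x66 (blk 12, set 0) → VC-HIT  vc=[8, 25]
8: 0xc8 (blk 25, set 1) → VC-HIT  vc=[8, 21]
9: 0xcf (blk 25, set 1) → L1-HIT  vc=[8, 21]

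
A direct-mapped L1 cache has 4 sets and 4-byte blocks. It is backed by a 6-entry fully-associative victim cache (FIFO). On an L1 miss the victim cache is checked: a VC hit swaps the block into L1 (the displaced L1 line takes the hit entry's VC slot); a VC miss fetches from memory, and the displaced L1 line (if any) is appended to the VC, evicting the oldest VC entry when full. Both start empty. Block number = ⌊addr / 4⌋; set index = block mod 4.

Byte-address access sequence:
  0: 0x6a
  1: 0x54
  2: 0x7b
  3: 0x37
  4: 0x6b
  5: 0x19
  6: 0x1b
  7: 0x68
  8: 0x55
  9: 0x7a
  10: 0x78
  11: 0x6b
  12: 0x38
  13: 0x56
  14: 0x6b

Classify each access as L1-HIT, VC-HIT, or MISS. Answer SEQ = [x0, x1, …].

#0 0x6a→b26/s2 MISS; vc=[]
#1 0x54→b21/s1 MISS; vc=[]
#2 0x7b→b30/s2 MISS; vc=[26]
#3 0x37→b13/s1 MISS; vc=[26,21]
#4 0x6b→b26/s2 VC-HIT; vc=[30,21]
#5 0x19→b6/s2 MISS; vc=[30,21,26]
#6 0x1b→b6/s2 L1-HIT; vc=[30,21,26]
#7 0x68→b26/s2 VC-HIT; vc=[30,21,6]
#8 0x55→b21/s1 VC-HIT; vc=[30,13,6]
#9 0x7a→b30/s2 VC-HIT; vc=[26,13,6]
#10 0x78→b30/s2 L1-HIT; vc=[26,13,6]
#11 0x6b→b26/s2 VC-HIT; vc=[30,13,6]
#12 0x38→b14/s2 MISS; vc=[30,13,6,26]
#13 0x56→b21/s1 L1-HIT; vc=[30,13,6,26]
#14 0x6b→b26/s2 VC-HIT; vc=[30,13,6,14]

SEQ = [MISS, MISS, MISS, MISS, VC-HIT, MISS, L1-HIT, VC-HIT, VC-HIT, VC-HIT, L1-HIT, VC-HIT, MISS, L1-HIT, VC-HIT]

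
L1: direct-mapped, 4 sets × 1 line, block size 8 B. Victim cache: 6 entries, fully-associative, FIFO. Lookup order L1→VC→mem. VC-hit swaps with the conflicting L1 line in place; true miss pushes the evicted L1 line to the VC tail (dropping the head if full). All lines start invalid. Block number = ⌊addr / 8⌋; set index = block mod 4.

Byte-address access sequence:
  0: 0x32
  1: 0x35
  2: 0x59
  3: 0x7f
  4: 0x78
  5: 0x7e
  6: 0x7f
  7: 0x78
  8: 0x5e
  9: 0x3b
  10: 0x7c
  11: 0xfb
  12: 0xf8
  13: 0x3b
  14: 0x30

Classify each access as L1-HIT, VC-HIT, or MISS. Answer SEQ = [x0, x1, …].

  [0] addr=0x32 blk=6 s=2: MISS | VC []
  [1] addr=0x35 blk=6 s=2: L1-HIT | VC []
  [2] addr=0x59 blk=11 s=3: MISS | VC []
  [3] addr=0x7f blk=15 s=3: MISS | VC [11]
  [4] addr=0x78 blk=15 s=3: L1-HIT | VC [11]
  [5] addr=0x7e blk=15 s=3: L1-HIT | VC [11]
  [6] addr=0x7f blk=15 s=3: L1-HIT | VC [11]
  [7] addr=0x78 blk=15 s=3: L1-HIT | VC [11]
  [8] addr=0x5e blk=11 s=3: VC-HIT | VC [15]
  [9] addr=0x3b blk=7 s=3: MISS | VC [15, 11]
  [10] addr=0x7c blk=15 s=3: VC-HIT | VC [7, 11]
  [11] addr=0xfb blk=31 s=3: MISS | VC [7, 11, 15]
  [12] addr=0xf8 blk=31 s=3: L1-HIT | VC [7, 11, 15]
  [13] addr=0x3b blk=7 s=3: VC-HIT | VC [31, 11, 15]
  [14] addr=0x30 blk=6 s=2: L1-HIT | VC [31, 11, 15]

SEQ = [MISS, L1-HIT, MISS, MISS, L1-HIT, L1-HIT, L1-HIT, L1-HIT, VC-HIT, MISS, VC-HIT, MISS, L1-HIT, VC-HIT, L1-HIT]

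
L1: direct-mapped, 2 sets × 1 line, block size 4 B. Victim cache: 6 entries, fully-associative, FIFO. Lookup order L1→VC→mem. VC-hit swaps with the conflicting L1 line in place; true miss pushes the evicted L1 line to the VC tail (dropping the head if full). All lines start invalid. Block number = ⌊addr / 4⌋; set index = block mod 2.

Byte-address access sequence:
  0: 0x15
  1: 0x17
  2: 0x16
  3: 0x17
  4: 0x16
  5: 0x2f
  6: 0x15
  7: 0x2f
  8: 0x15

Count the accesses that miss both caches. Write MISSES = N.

  [0] addr=0x15 blk=5 s=1: MISS | VC []
  [1] addr=0x17 blk=5 s=1: L1-HIT | VC []
  [2] addr=0x16 blk=5 s=1: L1-HIT | VC []
  [3] addr=0x17 blk=5 s=1: L1-HIT | VC []
  [4] addr=0x16 blk=5 s=1: L1-HIT | VC []
  [5] addr=0x2f blk=11 s=1: MISS | VC [5]
  [6] addr=0x15 blk=5 s=1: VC-HIT | VC [11]
  [7] addr=0x2f blk=11 s=1: VC-HIT | VC [5]
  [8] addr=0x15 blk=5 s=1: VC-HIT | VC [11]

MISSES = 2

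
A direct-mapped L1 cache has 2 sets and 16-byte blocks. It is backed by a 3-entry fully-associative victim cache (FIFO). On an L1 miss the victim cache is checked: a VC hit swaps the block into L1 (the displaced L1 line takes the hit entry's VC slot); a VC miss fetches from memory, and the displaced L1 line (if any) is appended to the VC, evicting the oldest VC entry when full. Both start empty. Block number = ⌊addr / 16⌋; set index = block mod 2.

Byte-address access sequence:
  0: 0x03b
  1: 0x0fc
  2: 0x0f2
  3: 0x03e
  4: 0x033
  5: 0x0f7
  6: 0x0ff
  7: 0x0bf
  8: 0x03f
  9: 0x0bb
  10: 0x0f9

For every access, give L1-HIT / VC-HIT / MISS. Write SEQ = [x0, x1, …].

SEQ = [MISS, MISS, L1-HIT, VC-HIT, L1-HIT, VC-HIT, L1-HIT, MISS, VC-HIT, VC-HIT, VC-HIT]

0: 0x3b (blk 3, set 1) → MISS  vc=[]
1: 0xfc (blk 15, set 1) → MISS  vc=[3]
2: 0xf2 (blk 15, set 1) → L1-HIT  vc=[3]
3: 0x3e (blk 3, set 1) → VC-HIT  vc=[15]
4: 0x33 (blk 3, set 1) → L1-HIT  vc=[15]
5: 0xf7 (blk 15, set 1) → VC-HIT  vc=[3]
6: 0xff (blk 15, set 1) → L1-HIT  vc=[3]
7: 0xbf (blk 11, set 1) → MISS  vc=[3, 15]
8: 0x3f (blk 3, set 1) → VC-HIT  vc=[11, 15]
9: 0xbb (blk 11, set 1) → VC-HIT  vc=[3, 15]
10: 0xf9 (blk 15, set 1) → VC-HIT  vc=[3, 11]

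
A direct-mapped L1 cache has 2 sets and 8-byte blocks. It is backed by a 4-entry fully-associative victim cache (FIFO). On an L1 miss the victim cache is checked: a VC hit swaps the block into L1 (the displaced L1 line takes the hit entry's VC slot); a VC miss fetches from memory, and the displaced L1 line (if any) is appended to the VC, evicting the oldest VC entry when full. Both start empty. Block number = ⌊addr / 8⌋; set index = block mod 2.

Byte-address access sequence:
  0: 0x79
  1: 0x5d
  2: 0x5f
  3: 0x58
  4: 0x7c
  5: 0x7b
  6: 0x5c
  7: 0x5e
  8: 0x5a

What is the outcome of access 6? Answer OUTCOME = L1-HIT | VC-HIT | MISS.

OUTCOME = VC-HIT

#0 0x79→b15/s1 MISS; vc=[]
#1 0x5d→b11/s1 MISS; vc=[15]
#2 0x5f→b11/s1 L1-HIT; vc=[15]
#3 0x58→b11/s1 L1-HIT; vc=[15]
#4 0x7c→b15/s1 VC-HIT; vc=[11]
#5 0x7b→b15/s1 L1-HIT; vc=[11]
#6 0x5c→b11/s1 VC-HIT; vc=[15]
#7 0x5e→b11/s1 L1-HIT; vc=[15]
#8 0x5a→b11/s1 L1-HIT; vc=[15]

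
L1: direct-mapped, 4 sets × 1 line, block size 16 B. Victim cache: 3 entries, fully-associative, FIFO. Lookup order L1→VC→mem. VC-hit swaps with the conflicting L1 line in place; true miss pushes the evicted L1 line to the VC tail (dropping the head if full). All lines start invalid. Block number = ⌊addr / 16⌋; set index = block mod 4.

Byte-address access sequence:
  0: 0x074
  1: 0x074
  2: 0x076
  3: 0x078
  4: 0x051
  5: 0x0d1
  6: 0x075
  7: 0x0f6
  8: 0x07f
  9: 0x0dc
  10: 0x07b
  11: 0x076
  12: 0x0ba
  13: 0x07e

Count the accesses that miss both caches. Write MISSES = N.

  [0] addr=0x74 blk=7 s=3: MISS | VC []
  [1] addr=0x74 blk=7 s=3: L1-HIT | VC []
  [2] addr=0x76 blk=7 s=3: L1-HIT | VC []
  [3] addr=0x78 blk=7 s=3: L1-HIT | VC []
  [4] addr=0x51 blk=5 s=1: MISS | VC []
  [5] addr=0xd1 blk=13 s=1: MISS | VC [5]
  [6] addr=0x75 blk=7 s=3: L1-HIT | VC [5]
  [7] addr=0xf6 blk=15 s=3: MISS | VC [5, 7]
  [8] addr=0x7f blk=7 s=3: VC-HIT | VC [5, 15]
  [9] addr=0xdc blk=13 s=1: L1-HIT | VC [5, 15]
  [10] addr=0x7b blk=7 s=3: L1-HIT | VC [5, 15]
  [11] addr=0x76 blk=7 s=3: L1-HIT | VC [5, 15]
  [12] addr=0xba blk=11 s=3: MISS | VC [5, 15, 7]
  [13] addr=0x7e blk=7 s=3: VC-HIT | VC [5, 15, 11]

MISSES = 5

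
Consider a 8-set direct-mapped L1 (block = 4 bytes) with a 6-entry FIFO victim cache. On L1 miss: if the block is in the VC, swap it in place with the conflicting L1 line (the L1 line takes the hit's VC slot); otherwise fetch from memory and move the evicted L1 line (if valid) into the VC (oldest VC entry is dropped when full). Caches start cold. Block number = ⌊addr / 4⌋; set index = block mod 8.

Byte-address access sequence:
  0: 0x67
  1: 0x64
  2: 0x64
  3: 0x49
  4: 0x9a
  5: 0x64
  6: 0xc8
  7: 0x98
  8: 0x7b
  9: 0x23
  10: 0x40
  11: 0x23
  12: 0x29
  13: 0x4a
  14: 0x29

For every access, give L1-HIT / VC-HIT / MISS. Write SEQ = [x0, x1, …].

SEQ = [MISS, L1-HIT, L1-HIT, MISS, MISS, L1-HIT, MISS, L1-HIT, MISS, MISS, MISS, VC-HIT, MISS, VC-HIT, VC-HIT]

#0 0x67→b25/s1 MISS; vc=[]
#1 0x64→b25/s1 L1-HIT; vc=[]
#2 0x64→b25/s1 L1-HIT; vc=[]
#3 0x49→b18/s2 MISS; vc=[]
#4 0x9a→b38/s6 MISS; vc=[]
#5 0x64→b25/s1 L1-HIT; vc=[]
#6 0xc8→b50/s2 MISS; vc=[18]
#7 0x98→b38/s6 L1-HIT; vc=[18]
#8 0x7b→b30/s6 MISS; vc=[18,38]
#9 0x23→b8/s0 MISS; vc=[18,38]
#10 0x40→b16/s0 MISS; vc=[18,38,8]
#11 0x23→b8/s0 VC-HIT; vc=[18,38,16]
#12 0x29→b10/s2 MISS; vc=[18,38,16,50]
#13 0x4a→b18/s2 VC-HIT; vc=[10,38,16,50]
#14 0x29→b10/s2 VC-HIT; vc=[18,38,16,50]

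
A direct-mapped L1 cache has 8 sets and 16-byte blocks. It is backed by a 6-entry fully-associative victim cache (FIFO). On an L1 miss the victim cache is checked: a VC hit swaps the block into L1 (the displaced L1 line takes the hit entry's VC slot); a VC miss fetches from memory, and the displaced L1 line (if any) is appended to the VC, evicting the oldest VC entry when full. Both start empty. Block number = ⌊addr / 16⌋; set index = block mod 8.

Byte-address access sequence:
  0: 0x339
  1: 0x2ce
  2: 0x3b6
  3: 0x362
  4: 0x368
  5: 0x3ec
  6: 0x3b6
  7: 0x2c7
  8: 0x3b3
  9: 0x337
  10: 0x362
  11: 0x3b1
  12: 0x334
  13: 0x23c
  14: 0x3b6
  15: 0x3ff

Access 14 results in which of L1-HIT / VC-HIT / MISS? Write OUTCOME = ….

OUTCOME = VC-HIT

  [0] addr=0x339 blk=51 s=3: MISS | VC []
  [1] addr=0x2ce blk=44 s=4: MISS | VC []
  [2] addr=0x3b6 blk=59 s=3: MISS | VC [51]
  [3] addr=0x362 blk=54 s=6: MISS | VC [51]
  [4] addr=0x368 blk=54 s=6: L1-HIT | VC [51]
  [5] addr=0x3ec blk=62 s=6: MISS | VC [51, 54]
  [6] addr=0x3b6 blk=59 s=3: L1-HIT | VC [51, 54]
  [7] addr=0x2c7 blk=44 s=4: L1-HIT | VC [51, 54]
  [8] addr=0x3b3 blk=59 s=3: L1-HIT | VC [51, 54]
  [9] addr=0x337 blk=51 s=3: VC-HIT | VC [59, 54]
  [10] addr=0x362 blk=54 s=6: VC-HIT | VC [59, 62]
  [11] addr=0x3b1 blk=59 s=3: VC-HIT | VC [51, 62]
  [12] addr=0x334 blk=51 s=3: VC-HIT | VC [59, 62]
  [13] addr=0x23c blk=35 s=3: MISS | VC [59, 62, 51]
  [14] addr=0x3b6 blk=59 s=3: VC-HIT | VC [35, 62, 51]
  [15] addr=0x3ff blk=63 s=7: MISS | VC [35, 62, 51]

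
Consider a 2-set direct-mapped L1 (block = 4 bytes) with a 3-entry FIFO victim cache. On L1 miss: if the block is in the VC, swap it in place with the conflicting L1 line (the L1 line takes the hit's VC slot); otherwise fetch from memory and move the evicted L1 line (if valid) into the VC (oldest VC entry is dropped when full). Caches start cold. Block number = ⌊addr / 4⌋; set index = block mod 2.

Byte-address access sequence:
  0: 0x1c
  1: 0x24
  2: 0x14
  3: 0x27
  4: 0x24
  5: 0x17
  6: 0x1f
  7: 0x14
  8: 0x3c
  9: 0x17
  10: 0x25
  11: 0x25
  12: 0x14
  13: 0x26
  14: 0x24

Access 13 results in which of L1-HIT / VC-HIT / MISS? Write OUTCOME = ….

#0 0x1c→b7/s1 MISS; vc=[]
#1 0x24→b9/s1 MISS; vc=[7]
#2 0x14→b5/s1 MISS; vc=[7,9]
#3 0x27→b9/s1 VC-HIT; vc=[7,5]
#4 0x24→b9/s1 L1-HIT; vc=[7,5]
#5 0x17→b5/s1 VC-HIT; vc=[7,9]
#6 0x1f→b7/s1 VC-HIT; vc=[5,9]
#7 0x14→b5/s1 VC-HIT; vc=[7,9]
#8 0x3c→b15/s1 MISS; vc=[7,9,5]
#9 0x17→b5/s1 VC-HIT; vc=[7,9,15]
#10 0x25→b9/s1 VC-HIT; vc=[7,5,15]
#11 0x25→b9/s1 L1-HIT; vc=[7,5,15]
#12 0x14→b5/s1 VC-HIT; vc=[7,9,15]
#13 0x26→b9/s1 VC-HIT; vc=[7,5,15]
#14 0x24→b9/s1 L1-HIT; vc=[7,5,15]

OUTCOME = VC-HIT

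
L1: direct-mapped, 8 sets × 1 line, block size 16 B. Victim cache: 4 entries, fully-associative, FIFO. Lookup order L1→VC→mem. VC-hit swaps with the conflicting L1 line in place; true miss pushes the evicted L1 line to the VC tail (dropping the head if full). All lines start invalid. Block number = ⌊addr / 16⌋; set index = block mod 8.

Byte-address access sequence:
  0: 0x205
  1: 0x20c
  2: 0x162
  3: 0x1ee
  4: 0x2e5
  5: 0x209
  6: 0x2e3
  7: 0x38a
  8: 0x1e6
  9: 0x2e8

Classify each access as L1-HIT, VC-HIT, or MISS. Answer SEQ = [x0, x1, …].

SEQ = [MISS, L1-HIT, MISS, MISS, MISS, L1-HIT, L1-HIT, MISS, VC-HIT, VC-HIT]

  [0] addr=0x205 blk=32 s=0: MISS | VC []
  [1] addr=0x20c blk=32 s=0: L1-HIT | VC []
  [2] addr=0x162 blk=22 s=6: MISS | VC []
  [3] addr=0x1ee blk=30 s=6: MISS | VC [22]
  [4] addr=0x2e5 blk=46 s=6: MISS | VC [22, 30]
  [5] addr=0x209 blk=32 s=0: L1-HIT | VC [22, 30]
  [6] addr=0x2e3 blk=46 s=6: L1-HIT | VC [22, 30]
  [7] addr=0x38a blk=56 s=0: MISS | VC [22, 30, 32]
  [8] addr=0x1e6 blk=30 s=6: VC-HIT | VC [22, 46, 32]
  [9] addr=0x2e8 blk=46 s=6: VC-HIT | VC [22, 30, 32]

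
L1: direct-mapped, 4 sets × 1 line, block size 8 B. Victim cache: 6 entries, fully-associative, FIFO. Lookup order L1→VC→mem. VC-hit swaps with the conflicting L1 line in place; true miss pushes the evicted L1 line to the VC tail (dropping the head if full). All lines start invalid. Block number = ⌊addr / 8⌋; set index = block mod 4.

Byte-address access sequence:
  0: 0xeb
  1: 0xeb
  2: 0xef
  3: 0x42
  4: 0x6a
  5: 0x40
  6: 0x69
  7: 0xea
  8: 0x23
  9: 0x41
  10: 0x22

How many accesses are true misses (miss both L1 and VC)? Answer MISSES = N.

MISSES = 4

  [0] addr=0xeb blk=29 s=1: MISS | VC []
  [1] addr=0xeb blk=29 s=1: L1-HIT | VC []
  [2] addr=0xef blk=29 s=1: L1-HIT | VC []
  [3] addr=0x42 blk=8 s=0: MISS | VC []
  [4] addr=0x6a blk=13 s=1: MISS | VC [29]
  [5] addr=0x40 blk=8 s=0: L1-HIT | VC [29]
  [6] addr=0x69 blk=13 s=1: L1-HIT | VC [29]
  [7] addr=0xea blk=29 s=1: VC-HIT | VC [13]
  [8] addr=0x23 blk=4 s=0: MISS | VC [13, 8]
  [9] addr=0x41 blk=8 s=0: VC-HIT | VC [13, 4]
  [10] addr=0x22 blk=4 s=0: VC-HIT | VC [13, 8]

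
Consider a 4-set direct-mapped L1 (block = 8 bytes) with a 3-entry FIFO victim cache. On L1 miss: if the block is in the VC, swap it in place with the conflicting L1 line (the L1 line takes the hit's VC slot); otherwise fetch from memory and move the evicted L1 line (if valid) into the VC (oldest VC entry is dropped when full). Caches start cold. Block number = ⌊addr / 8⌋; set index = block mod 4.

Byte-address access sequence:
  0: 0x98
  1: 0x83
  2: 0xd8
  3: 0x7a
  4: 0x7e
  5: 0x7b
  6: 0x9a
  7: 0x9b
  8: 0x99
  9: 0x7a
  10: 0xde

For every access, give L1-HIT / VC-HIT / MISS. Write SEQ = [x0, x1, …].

SEQ = [MISS, MISS, MISS, MISS, L1-HIT, L1-HIT, VC-HIT, L1-HIT, L1-HIT, VC-HIT, VC-HIT]

  [0] addr=0x98 blk=19 s=3: MISS | VC []
  [1] addr=0x83 blk=16 s=0: MISS | VC []
  [2] addr=0xd8 blk=27 s=3: MISS | VC [19]
  [3] addr=0x7a blk=15 s=3: MISS | VC [19, 27]
  [4] addr=0x7e blk=15 s=3: L1-HIT | VC [19, 27]
  [5] addr=0x7b blk=15 s=3: L1-HIT | VC [19, 27]
  [6] addr=0x9a blk=19 s=3: VC-HIT | VC [15, 27]
  [7] addr=0x9b blk=19 s=3: L1-HIT | VC [15, 27]
  [8] addr=0x99 blk=19 s=3: L1-HIT | VC [15, 27]
  [9] addr=0x7a blk=15 s=3: VC-HIT | VC [19, 27]
  [10] addr=0xde blk=27 s=3: VC-HIT | VC [19, 15]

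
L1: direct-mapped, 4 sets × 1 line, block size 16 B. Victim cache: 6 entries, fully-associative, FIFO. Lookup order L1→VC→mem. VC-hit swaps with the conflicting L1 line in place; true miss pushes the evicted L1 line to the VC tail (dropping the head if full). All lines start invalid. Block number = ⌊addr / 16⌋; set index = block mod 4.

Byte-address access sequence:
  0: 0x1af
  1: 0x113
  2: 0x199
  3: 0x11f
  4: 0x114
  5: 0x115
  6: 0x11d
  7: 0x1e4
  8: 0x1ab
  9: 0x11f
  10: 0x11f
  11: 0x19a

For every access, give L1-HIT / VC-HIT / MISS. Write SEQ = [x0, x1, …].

SEQ = [MISS, MISS, MISS, VC-HIT, L1-HIT, L1-HIT, L1-HIT, MISS, VC-HIT, L1-HIT, L1-HIT, VC-HIT]

0: 0x1af (blk 26, set 2) → MISS  vc=[]
1: 0x113 (blk 17, set 1) → MISS  vc=[]
2: 0x199 (blk 25, set 1) → MISS  vc=[17]
3: 0x11f (blk 17, set 1) → VC-HIT  vc=[25]
4: 0x114 (blk 17, set 1) → L1-HIT  vc=[25]
5: 0x115 (blk 17, set 1) → L1-HIT  vc=[25]
6: 0x11d (blk 17, set 1) → L1-HIT  vc=[25]
7: 0x1e4 (blk 30, set 2) → MISS  vc=[25, 26]
8: 0x1ab (blk 26, set 2) → VC-HIT  vc=[25, 30]
9: 0x11f (blk 17, set 1) → L1-HIT  vc=[25, 30]
10: 0x11f (blk 17, set 1) → L1-HIT  vc=[25, 30]
11: 0x19a (blk 25, set 1) → VC-HIT  vc=[17, 30]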